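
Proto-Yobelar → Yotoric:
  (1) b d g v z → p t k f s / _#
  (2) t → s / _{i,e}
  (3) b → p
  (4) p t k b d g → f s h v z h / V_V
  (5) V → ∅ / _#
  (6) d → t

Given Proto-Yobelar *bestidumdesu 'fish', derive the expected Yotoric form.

pessizumtes

Yotoric: start from *bestidumdesu.
  rule 1: no change — bestidumdesu
  rule 2 (palatalisation): bestidumdesu → bessidumdesu
  rule 3 (unconditioned shift): bessidumdesu → pessidumdesu
  rule 4 (intervocalic lenition): pessidumdesu → pessizumdesu
  rule 5 (apocope): pessizumdesu → pessizumdes
  rule 6 (unconditioned shift): pessizumdes → pessizumtes
  ⇒ Yotoric pessizumtes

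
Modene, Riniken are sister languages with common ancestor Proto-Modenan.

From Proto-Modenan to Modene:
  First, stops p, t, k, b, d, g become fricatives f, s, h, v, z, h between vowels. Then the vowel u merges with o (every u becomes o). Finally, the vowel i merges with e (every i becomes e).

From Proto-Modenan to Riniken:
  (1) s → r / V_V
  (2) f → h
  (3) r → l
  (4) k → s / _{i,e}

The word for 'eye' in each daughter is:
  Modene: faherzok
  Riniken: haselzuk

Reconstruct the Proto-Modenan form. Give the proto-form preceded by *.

*fakerzuk

Position 1: Modene has f, Riniken has h. Taking the neighbouring segments as reconstructed: Modene f can only go back to *f; Riniken h could go back to *f or *h — the one source consistent with every daughter is *f.
Position 7: Modene has o, Riniken has u. Riniken preserves u here (none of its changes turn any other segment into u), so the proto-segment is *u.
Continuing position by position gives *fakerzuk; check it forward:
Modene: start from *fakerzuk.
  rule 1 (intervocalic lenition): fakerzuk → faherzuk
  rule 2 (vowel merger): faherzuk → faherzok
  rule 3: no change — faherzok
  ⇒ Modene faherzok
Riniken: *fakerzuk > hakerzuk > hakelzuk > haselzuk  (by unconditioned shift, unconditioned shift, palatalisation)
Only *fakerzuk yields all of Modene faherzok, Riniken haselzuk.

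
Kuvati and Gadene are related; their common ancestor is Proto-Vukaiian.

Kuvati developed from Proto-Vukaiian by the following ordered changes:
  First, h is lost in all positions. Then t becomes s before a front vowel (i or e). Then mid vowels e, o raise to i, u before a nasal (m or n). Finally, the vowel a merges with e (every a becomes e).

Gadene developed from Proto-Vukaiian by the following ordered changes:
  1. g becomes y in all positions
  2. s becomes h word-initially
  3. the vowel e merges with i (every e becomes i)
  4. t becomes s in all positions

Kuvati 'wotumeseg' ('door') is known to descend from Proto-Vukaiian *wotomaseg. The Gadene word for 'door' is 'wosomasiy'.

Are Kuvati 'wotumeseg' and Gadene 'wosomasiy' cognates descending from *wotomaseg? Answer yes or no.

Derive the expected Gadene reflex of *wotomaseg:
Gadene: *wotomaseg > wotomasey > wotomasiy > wosomasiy  (by unconditioned shift, vowel merger, unconditioned shift)
Gadene 'wosomasiy' matches the regular reflex exactly, so the pair is cognate.

yes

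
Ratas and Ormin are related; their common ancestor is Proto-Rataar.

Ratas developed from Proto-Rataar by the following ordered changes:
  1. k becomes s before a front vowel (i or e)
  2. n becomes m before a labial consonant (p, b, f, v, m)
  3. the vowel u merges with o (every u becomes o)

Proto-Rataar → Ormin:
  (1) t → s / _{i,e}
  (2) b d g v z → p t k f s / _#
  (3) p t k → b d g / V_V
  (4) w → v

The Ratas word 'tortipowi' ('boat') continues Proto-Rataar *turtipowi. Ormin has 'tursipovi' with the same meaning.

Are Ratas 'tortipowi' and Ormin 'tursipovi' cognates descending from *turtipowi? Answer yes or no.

no

Derive the expected Ormin reflex of *turtipowi:
Ormin: start from *turtipowi.
  rule 1 (palatalisation): turtipowi → tursipowi
  rule 2: no change — tursipowi
  rule 3 (intervocalic voicing): tursipowi → tursibowi
  rule 4 (unconditioned shift): tursibowi → tursibovi
  ⇒ Ormin tursibovi
The regular Ormin reflex would be 'tursibovi', but the attested form is 'tursipovi'. The correspondence is irregular, so they are not cognates (the Ormin form has a different source).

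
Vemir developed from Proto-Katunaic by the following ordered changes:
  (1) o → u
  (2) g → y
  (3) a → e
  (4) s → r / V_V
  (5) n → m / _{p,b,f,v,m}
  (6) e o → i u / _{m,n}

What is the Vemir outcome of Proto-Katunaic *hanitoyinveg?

hinituyimvey

Vemir: *hanitoyinveg > hanituyinveg > hanituyinvey > henituyinvey > henituyimvey > hinituyimvey  (by vowel merger, unconditioned shift, vowel merger, nasal place assimilation, pre-nasal raising)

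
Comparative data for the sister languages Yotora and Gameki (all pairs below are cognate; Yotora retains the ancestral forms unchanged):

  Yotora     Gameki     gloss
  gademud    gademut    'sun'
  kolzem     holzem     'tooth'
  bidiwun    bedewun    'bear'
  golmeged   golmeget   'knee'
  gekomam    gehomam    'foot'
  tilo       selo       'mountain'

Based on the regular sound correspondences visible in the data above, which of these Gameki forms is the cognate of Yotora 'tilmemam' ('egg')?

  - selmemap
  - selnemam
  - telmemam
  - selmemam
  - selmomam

selmemam

tilo ~ selo — Yotora t corresponds to Gameki s word-initially before a front vowel.
bidiwun ~ bedewun, tilo ~ selo — Yotora i corresponds to Gameki e after a consonant, before a consonant other than r, m, n, p, b, f, v.
Applying these to Yotora 'tilmemam':
  tilmemam → silmemam   (t→s word-initially before a front vowel)
  silmemam → selmemam   (i→e after a consonant, before a consonant other than r, m, n, p, b, f, v)
So the Gameki cognate is 'selmemam'.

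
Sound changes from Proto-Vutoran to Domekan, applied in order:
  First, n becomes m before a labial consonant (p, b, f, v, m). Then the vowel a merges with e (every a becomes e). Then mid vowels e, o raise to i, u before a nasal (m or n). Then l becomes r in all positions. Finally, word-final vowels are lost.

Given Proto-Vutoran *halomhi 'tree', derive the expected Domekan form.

herumh

Domekan: start from *halomhi.
  rule 1: no change — halomhi
  rule 2 (vowel merger): halomhi → helomhi
  rule 3 (pre-nasal raising): helomhi → helumhi
  rule 4 (unconditioned shift): helumhi → herumhi
  rule 5 (apocope): herumhi → herumh
  ⇒ Domekan herumh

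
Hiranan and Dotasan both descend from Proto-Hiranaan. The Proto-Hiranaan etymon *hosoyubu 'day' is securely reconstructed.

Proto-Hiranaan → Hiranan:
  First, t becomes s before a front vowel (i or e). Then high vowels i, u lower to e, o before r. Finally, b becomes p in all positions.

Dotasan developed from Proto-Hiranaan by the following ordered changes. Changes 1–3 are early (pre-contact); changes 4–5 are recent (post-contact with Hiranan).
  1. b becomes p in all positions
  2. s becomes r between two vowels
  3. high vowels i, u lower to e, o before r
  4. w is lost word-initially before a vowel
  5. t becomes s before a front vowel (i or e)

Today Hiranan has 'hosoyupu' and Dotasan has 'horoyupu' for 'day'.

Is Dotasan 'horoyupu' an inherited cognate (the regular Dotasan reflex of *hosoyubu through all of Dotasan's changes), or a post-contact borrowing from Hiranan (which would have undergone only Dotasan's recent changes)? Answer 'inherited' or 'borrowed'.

If inherited, *hosoyubu would pass through all of Dotasan's changes:
Dotasan: start from *hosoyubu.
  rule 1 (unconditioned shift): hosoyubu → hosoyupu
  rule 2 (rhotacism): hosoyupu → horoyupu
  rule 3: no change — horoyupu
  rule 4: no change — horoyupu
  rule 5: no change — horoyupu
  ⇒ Dotasan horoyupu
If borrowed from Hiranan 'hosoyupu' after the early changes, it would undergo only the recent ones:
  rule 4 (glide loss): no change (hosoyupu)
  rule 5 (palatalisation): no change (hosoyupu)
  ⇒ as a loan: hosoyupu
Dotasan 'horoyupu' matches the inherited outcome exactly, so it is an inherited cognate, not a loan.

inherited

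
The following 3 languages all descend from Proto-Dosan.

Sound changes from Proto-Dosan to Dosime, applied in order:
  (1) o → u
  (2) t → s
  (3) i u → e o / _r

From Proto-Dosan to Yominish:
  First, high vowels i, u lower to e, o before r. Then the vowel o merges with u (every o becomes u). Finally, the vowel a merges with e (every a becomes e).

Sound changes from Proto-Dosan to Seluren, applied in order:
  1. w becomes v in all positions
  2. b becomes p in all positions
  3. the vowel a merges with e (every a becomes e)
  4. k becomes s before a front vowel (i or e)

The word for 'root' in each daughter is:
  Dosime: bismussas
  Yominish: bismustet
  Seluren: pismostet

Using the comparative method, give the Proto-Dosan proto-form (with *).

Position 8: Dosime has a, Yominish has e, Seluren has e. Dosime preserves a here (none of its changes turn any other segment into a), so the proto-segment is *a.
Position 1: Dosime has b, Yominish has b, Seluren has p. Dosime preserves b here (none of its changes turn any other segment into b), so the proto-segment is *b.
This points to *bismostat. Verify forward in each daughter:
Dosime: *bismostat
  bismostat → bismustat   [vowel merger]
  bismustat → bismussas   [unconditioned shift]
  bismussas (rule 3 does not apply)
  giving Dosime bismussas.
Yominish: *bismostat > bismustat > bismustet  (by vowel merger, vowel merger)
Seluren: start from *bismostat.
  rule 1: no change — bismostat
  rule 2 (unconditioned shift): bismostat → pismostat
  rule 3 (vowel merger): pismostat → pismostet
  rule 4: no change — pismostet
  ⇒ Seluren pismostet
No other proto-form is consistent with every reflex, so the reconstruction is *bismostat.

*bismostat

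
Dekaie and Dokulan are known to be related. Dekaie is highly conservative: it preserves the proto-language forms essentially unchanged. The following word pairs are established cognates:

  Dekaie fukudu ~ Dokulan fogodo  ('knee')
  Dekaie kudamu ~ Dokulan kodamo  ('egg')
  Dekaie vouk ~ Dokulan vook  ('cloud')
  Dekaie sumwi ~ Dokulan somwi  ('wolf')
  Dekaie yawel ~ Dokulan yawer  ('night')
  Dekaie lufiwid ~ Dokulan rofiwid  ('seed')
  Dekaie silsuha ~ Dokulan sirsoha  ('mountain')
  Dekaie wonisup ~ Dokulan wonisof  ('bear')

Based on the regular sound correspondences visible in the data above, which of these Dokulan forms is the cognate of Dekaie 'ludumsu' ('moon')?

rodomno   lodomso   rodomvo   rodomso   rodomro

rodomso

lufiwid ~ rofiwid — Dekaie l corresponds to Dokulan r word-initially before a back vowel.
fukudu ~ fogodo, kudamu ~ kodamo — Dekaie u corresponds to Dokulan o after a consonant, before a consonant other than r, m, n, p, b, f, v.
sumwi ~ somwi — Dekaie u corresponds to Dokulan o after a consonant, before a nasal.
fukudu ~ fogodo, kudamu ~ kodamo — Dekaie u corresponds to Dokulan o word-finally.
Applying these to Dekaie 'ludumsu':
  ludumsu → rudumsu   (l→r word-initially before a back vowel)
  rudumsu → rodumsu   (u→o after a consonant, before a consonant other than r, m, n, p, b, f, v)
  rodumsu → rodomsu   (u→o after a consonant, before a nasal)
  rodomsu → rodomso   (u→o word-finally)
So the Dokulan cognate is 'rodomso'.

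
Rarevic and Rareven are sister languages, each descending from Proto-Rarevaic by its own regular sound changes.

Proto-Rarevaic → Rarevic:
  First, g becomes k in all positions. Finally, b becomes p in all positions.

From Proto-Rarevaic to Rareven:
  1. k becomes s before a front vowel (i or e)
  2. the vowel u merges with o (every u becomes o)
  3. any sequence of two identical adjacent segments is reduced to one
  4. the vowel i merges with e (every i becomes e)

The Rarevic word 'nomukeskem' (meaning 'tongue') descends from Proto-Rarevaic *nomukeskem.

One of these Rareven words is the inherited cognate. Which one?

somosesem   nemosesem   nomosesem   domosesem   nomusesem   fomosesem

nomosesem

Rareven: *nomukeskem > nomusessem > nomosessem > nomosesem  (by palatalisation, vowel merger, degemination)
Among the options, 'nomosesem' alone shows every Rareven change applied in order.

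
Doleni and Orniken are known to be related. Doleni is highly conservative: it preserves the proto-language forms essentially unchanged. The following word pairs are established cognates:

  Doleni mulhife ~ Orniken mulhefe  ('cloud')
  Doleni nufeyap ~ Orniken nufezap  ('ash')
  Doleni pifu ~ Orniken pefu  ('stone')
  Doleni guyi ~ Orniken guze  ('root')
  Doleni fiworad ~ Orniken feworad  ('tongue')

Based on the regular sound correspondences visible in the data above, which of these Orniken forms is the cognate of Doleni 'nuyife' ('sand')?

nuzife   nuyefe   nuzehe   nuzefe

guyi ~ guze — Doleni y corresponds to Orniken z between vowels (before a front vowel).
mulhife ~ mulhefe, pifu ~ pefu — Doleni i corresponds to Orniken e after a consonant, before a labial obstruent.
Applying these to Doleni 'nuyife':
  nuyife → nuzife   (y→z between vowels (before a front vowel))
  nuzife → nuzefe   (i→e after a consonant, before a labial obstruent)
So the Orniken cognate is 'nuzefe'.

nuzefe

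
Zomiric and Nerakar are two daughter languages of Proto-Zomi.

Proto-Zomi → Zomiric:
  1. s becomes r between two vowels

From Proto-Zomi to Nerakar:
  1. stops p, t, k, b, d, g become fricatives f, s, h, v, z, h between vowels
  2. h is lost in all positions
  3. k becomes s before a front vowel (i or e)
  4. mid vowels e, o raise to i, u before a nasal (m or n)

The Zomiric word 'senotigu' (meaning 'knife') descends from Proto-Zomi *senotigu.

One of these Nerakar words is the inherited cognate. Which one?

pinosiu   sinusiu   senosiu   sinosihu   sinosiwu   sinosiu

sinosiu

Nerakar: start from *senotigu.
  rule 1 (intervocalic lenition): senotigu → senosihu
  rule 2 (h-loss): senosihu → senosiu
  rule 3: no change — senosiu
  rule 4 (pre-nasal raising): senosiu → sinosiu
  ⇒ Nerakar sinosiu
Only 'sinosiu' matches the regular Nerakar development of *senotigu.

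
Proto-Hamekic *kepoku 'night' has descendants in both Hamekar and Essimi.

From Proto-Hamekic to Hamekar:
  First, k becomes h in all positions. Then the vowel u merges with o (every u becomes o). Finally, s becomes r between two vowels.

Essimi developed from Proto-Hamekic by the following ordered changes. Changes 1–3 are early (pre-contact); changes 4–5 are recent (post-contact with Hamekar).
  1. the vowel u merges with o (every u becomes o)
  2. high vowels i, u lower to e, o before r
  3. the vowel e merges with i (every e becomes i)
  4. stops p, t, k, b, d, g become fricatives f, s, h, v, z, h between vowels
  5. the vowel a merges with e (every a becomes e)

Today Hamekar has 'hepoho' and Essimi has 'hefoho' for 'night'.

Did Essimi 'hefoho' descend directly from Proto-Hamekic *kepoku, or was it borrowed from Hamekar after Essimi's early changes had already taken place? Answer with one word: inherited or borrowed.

borrowed

If inherited, *kepoku would pass through all of Essimi's changes:
Essimi: *kepoku > kepoko > kipoko > kifoho  (by vowel merger, vowel merger, intervocalic lenition)
If borrowed from Hamekar 'hepoho' after the early changes, it would undergo only the recent ones:
  rule 4 (intervocalic lenition): hepoho → hefoho
  rule 5 (vowel merger): no change (hefoho)
  ⇒ as a loan: hefoho
Essimi 'hefoho' matches the loan outcome 'hefoho', not the inherited 'kifoho' — it skipped the early Essimi changes, so it was borrowed from Hamekar.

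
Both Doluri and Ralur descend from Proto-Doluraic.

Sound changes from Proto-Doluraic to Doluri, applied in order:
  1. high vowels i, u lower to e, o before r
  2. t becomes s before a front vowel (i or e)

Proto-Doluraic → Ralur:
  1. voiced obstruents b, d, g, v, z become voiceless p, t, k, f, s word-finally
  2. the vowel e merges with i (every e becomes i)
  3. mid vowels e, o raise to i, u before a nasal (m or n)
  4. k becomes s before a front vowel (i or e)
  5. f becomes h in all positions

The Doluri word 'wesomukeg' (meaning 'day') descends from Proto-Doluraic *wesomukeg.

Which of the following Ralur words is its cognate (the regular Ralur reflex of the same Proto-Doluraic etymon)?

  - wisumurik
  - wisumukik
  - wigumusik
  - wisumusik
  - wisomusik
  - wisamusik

Ralur: *wesomukeg
  wesomukeg → wesomukek   [final devoicing]
  wesomukek → wisomukik   [vowel merger]
  wisomukik → wisumukik   [pre-nasal raising]
  wisumukik → wisumusik   [palatalisation]
  wisumusik (rule 5 does not apply)
  giving Ralur wisumusik.

wisumusik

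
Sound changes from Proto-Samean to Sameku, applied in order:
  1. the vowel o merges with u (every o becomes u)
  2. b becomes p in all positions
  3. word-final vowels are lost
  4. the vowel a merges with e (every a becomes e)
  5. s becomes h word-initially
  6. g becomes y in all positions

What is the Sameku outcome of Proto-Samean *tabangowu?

tepenyuw

Sameku: *tabangowu
  tabangowu → tabanguwu   [vowel merger]
  tabanguwu → tapanguwu   [unconditioned shift]
  tapanguwu → tapanguw   [apocope]
  tapanguw → tepenguw   [vowel merger]
  tepenguw (rule 5 does not apply)
  tepenguw → tepenyuw   [unconditioned shift]
  giving Sameku tepenyuw.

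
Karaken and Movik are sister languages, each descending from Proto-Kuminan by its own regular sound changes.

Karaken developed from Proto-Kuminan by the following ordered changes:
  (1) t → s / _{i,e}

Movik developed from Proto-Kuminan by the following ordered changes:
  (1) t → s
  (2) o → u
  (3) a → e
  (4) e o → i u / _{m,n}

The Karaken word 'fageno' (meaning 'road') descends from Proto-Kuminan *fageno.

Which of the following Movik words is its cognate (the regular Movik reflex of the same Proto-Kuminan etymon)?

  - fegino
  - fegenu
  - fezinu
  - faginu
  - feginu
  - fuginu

Movik: *fageno
  fageno (rule 1 does not apply)
  fageno → fagenu   [vowel merger]
  fagenu → fegenu   [vowel merger]
  fegenu → feginu   [pre-nasal raising]
  giving Movik feginu.
Among the options, 'feginu' alone shows every Movik change applied in order.

feginu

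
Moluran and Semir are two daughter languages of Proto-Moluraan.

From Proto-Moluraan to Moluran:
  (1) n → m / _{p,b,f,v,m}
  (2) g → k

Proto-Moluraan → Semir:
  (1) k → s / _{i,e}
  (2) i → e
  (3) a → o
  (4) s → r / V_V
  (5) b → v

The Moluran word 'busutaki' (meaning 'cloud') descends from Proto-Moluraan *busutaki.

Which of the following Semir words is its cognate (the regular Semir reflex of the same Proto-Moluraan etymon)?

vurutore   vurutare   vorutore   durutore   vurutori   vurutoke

Semir: *busutaki > busutasi > busutase > busutose > burutore > vurutore  (by palatalisation, vowel merger, vowel merger, rhotacism, unconditioned shift)
Among the options, 'vurutore' alone shows every Semir change applied in order.

vurutore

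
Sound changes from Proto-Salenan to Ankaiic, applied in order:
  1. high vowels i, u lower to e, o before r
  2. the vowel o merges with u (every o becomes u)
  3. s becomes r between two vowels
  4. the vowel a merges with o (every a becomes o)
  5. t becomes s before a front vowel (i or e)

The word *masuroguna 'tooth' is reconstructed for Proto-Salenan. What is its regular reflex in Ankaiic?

moruruguno

Ankaiic: *masuroguna
  masuroguna → masoroguna   [pre-rhotic lowering]
  masoroguna → masuruguna   [vowel merger]
  masuruguna → maruruguna   [rhotacism]
  maruruguna → moruruguno   [vowel merger]
  moruruguno (rule 5 does not apply)
  giving Ankaiic moruruguno.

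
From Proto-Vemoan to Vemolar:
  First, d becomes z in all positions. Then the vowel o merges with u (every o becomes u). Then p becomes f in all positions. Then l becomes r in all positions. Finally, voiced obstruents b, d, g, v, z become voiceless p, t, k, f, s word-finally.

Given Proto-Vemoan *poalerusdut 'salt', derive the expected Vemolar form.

fuareruszut

Vemolar: start from *poalerusdut.
  rule 1 (unconditioned shift): poalerusdut → poaleruszut
  rule 2 (vowel merger): poaleruszut → pualeruszut
  rule 3 (unconditioned shift): pualeruszut → fualeruszut
  rule 4 (unconditioned shift): fualeruszut → fuareruszut
  rule 5: no change — fuareruszut
  ⇒ Vemolar fuareruszut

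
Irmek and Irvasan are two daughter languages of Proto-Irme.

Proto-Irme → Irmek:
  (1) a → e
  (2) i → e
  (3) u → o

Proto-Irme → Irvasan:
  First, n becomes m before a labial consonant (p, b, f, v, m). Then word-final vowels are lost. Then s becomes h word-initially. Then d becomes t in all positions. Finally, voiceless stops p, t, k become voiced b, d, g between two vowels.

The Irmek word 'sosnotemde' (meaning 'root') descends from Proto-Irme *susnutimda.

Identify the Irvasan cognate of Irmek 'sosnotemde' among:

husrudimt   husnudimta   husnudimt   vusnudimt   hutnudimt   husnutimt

Irvasan: *susnutimda > susnutimd > husnutimd > husnutimt > husnudimt  (by apocope, debuccalisation, unconditioned shift, intervocalic voicing)

husnudimt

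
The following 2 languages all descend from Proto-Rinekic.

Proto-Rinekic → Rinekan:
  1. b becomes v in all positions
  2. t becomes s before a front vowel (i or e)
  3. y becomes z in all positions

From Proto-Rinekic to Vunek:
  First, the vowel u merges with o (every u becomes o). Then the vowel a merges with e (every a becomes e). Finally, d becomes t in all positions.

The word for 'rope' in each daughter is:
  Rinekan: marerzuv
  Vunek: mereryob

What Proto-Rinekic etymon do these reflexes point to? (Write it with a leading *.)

Position 8: Rinekan has v, Vunek has b. Vunek preserves b here (none of its changes turn any other segment into b), so the proto-segment is *b.
Position 7: Rinekan has u, Vunek has o. Rinekan preserves u here (none of its changes turn any other segment into u), so the proto-segment is *u.
Continuing position by position gives *mareryub; check it forward:
Rinekan: *mareryub > mareryuv > marerzuv  (by unconditioned shift, unconditioned shift)
Vunek: *mareryub > mareryob > mereryob  (by vowel merger, vowel merger)
*mareryub is the unique common source.

*mareryub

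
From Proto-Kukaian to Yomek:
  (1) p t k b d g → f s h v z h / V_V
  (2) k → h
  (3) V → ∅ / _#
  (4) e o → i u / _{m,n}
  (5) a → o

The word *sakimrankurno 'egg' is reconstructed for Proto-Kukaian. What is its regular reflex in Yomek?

sohimronhurn

Yomek: *sakimrankurno
  sakimrankurno → sahimrankurno   [intervocalic lenition]
  sahimrankurno → sahimranhurno   [unconditioned shift]
  sahimranhurno → sahimranhurn   [apocope]
  sahimranhurn (rule 4 does not apply)
  sahimranhurn → sohimronhurn   [vowel merger]
  giving Yomek sohimronhurn.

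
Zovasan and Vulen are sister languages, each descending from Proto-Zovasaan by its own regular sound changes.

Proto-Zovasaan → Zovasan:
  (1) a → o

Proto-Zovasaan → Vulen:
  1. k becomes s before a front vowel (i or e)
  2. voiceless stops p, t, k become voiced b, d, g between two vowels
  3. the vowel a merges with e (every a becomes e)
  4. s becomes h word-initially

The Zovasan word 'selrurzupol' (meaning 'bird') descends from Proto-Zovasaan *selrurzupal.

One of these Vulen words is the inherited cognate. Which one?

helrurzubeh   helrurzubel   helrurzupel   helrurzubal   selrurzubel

Vulen: start from *selrurzupal.
  rule 1: no change — selrurzupal
  rule 2 (intervocalic voicing): selrurzupal → selrurzubal
  rule 3 (vowel merger): selrurzubal → selrurzubel
  rule 4 (debuccalisation): selrurzubel → helrurzubel
  ⇒ Vulen helrurzubel
Only 'helrurzubel' matches the regular Vulen development of *selrurzupal.

helrurzubel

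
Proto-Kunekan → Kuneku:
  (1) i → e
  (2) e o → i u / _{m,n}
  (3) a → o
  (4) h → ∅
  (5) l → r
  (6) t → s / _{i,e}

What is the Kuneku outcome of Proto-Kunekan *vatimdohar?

vosimdoor

Kuneku: start from *vatimdohar.
  rule 1 (vowel merger): vatimdohar → vatemdohar
  rule 2 (pre-nasal raising): vatemdohar → vatimdohar
  rule 3 (vowel merger): vatimdohar → votimdohor
  rule 4 (h-loss): votimdohor → votimdoor
  rule 5: no change — votimdoor
  rule 6 (palatalisation): votimdoor → vosimdoor
  ⇒ Kuneku vosimdoor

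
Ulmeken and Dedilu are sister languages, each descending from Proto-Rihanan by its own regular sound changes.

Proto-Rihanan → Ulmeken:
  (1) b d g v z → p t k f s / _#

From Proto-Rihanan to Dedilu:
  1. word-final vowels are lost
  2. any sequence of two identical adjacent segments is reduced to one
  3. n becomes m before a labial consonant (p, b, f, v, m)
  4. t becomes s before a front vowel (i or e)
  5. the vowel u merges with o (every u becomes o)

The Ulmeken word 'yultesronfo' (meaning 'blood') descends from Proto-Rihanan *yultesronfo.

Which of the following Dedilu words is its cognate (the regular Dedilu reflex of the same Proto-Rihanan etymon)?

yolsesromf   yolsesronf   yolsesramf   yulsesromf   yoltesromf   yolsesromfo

Dedilu: start from *yultesronfo.
  rule 1 (apocope): yultesronfo → yultesronf
  rule 2: no change — yultesronf
  rule 3 (nasal place assimilation): yultesronf → yultesromf
  rule 4 (palatalisation): yultesromf → yulsesromf
  rule 5 (vowel merger): yulsesromf → yolsesromf
  ⇒ Dedilu yolsesromf
The other candidates each miss or misapply at least one Dedilu change.

yolsesromf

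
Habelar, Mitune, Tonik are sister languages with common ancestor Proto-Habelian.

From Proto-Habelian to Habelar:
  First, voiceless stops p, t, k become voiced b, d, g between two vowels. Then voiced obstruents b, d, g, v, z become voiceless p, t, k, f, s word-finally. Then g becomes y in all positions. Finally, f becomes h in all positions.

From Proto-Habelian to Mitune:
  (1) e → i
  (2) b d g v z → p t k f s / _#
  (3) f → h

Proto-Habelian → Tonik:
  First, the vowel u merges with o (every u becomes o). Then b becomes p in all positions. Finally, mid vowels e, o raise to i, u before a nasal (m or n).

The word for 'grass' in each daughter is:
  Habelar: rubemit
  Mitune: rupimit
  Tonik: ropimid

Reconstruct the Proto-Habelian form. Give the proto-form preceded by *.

Position 7: Habelar has t, Mitune has t, Tonik has d. Tonik preserves d here (none of its changes turn any other segment into d), so the proto-segment is *d.
Position 2: Habelar has u, Mitune has u, Tonik has o. Habelar preserves u here (none of its changes turn any other segment into u), so the proto-segment is *u.
Position 4: Habelar has e, Mitune has i, Tonik has i. Habelar preserves e here (none of its changes turn any other segment into e), so the proto-segment is *e.
Continuing position by position gives *rupemid; check it forward:
Habelar: *rupemid
  rupemid → rubemid   [intervocalic voicing]
  rubemid → rubemit   [final devoicing]
  rubemit (rule 3 does not apply)
  rubemit (rule 4 does not apply)
  giving Habelar rubemit.
Mitune: start from *rupemid.
  rule 1 (vowel merger): rupemid → rupimid
  rule 2 (final devoicing): rupimid → rupimit
  rule 3: no change — rupimit
  ⇒ Mitune rupimit
Tonik: start from *rupemid.
  rule 1 (vowel merger): rupemid → ropemid
  rule 2: no change — ropemid
  rule 3 (pre-nasal raising): ropemid → ropimid
  ⇒ Tonik ropimid
*rupemid is the unique common source.

*rupemid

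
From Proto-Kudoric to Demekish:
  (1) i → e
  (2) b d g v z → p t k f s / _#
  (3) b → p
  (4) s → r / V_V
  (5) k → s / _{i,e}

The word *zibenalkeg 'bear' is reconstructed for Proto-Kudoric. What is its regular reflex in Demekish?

zepenalsek

Demekish: start from *zibenalkeg.
  rule 1 (vowel merger): zibenalkeg → zebenalkeg
  rule 2 (final devoicing): zebenalkeg → zebenalkek
  rule 3 (unconditioned shift): zebenalkek → zepenalkek
  rule 4: no change — zepenalkek
  rule 5 (palatalisation): zepenalkek → zepenalsek
  ⇒ Demekish zepenalsek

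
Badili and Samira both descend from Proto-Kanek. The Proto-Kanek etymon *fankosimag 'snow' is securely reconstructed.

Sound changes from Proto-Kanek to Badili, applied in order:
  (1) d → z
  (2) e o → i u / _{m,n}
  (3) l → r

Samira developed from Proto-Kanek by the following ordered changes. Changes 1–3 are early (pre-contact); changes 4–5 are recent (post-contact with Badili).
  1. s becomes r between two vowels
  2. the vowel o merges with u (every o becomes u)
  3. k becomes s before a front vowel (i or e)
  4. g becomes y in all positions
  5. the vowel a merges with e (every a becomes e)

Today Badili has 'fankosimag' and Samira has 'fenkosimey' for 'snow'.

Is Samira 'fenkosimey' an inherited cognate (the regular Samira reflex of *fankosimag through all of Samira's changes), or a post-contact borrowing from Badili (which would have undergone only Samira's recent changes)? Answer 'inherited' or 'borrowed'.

borrowed

If inherited, *fankosimag would pass through all of Samira's changes:
Samira: *fankosimag > fankorimag > fankurimag > fankurimay > fenkurimey  (by rhotacism, vowel merger, unconditioned shift, vowel merger)
If borrowed from Badili 'fankosimag' after the early changes, it would undergo only the recent ones:
  rule 4 (unconditioned shift): fankosimag → fankosimay
  rule 5 (vowel merger): fankosimay → fenkosimey
  ⇒ as a loan: fenkosimey
Samira 'fenkosimey' matches the loan outcome 'fenkosimey', not the inherited 'fenkurimey' — it skipped the early Samira changes, so it was borrowed from Badili.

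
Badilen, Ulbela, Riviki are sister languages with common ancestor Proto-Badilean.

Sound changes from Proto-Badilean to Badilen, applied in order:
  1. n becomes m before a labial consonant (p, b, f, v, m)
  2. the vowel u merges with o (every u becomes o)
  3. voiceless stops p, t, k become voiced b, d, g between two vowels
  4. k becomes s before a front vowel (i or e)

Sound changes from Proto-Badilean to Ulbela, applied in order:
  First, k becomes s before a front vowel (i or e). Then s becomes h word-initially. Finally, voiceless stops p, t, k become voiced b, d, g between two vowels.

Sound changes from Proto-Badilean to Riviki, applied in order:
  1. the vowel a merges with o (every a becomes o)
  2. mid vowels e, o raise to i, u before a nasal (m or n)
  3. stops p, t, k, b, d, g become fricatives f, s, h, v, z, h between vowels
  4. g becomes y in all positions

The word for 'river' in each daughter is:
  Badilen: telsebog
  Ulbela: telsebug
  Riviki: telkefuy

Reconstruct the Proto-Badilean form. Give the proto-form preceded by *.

*telkepug

Position 7: Badilen has o, Ulbela has u, Riviki has u. Ulbela preserves u here (none of its changes turn any other segment into u), so the proto-segment is *u.
Position 4: Badilen has s, Ulbela has s, Riviki has k. Riviki preserves k here (none of its changes turn any other segment into k), so the proto-segment is *k.
Position 6: Badilen has b, Ulbela has b, Riviki has f. Taking the neighbouring segments as reconstructed: Badilen b could go back to *p or *b; Ulbela b could go back to *p or *b; Riviki f could go back to *p or *f — the one source consistent with every daughter is *p.
Verify the candidate proto-form against each daughter:
Badilen: *telkepug > telkepog > telkebog > telsebog  (by vowel merger, intervocalic voicing, palatalisation)
Ulbela: start from *telkepug.
  rule 1 (palatalisation): telkepug → telsepug
  rule 2: no change — telsepug
  rule 3 (intervocalic voicing): telsepug → telsebug
  ⇒ Ulbela telsebug
Riviki: start from *telkepug.
  rule 1: no change — telkepug
  rule 2: no change — telkepug
  rule 3 (intervocalic lenition): telkepug → telkefug
  rule 4 (unconditioned shift): telkefug → telkefuy
  ⇒ Riviki telkefuy
*telkepug is the unique common source.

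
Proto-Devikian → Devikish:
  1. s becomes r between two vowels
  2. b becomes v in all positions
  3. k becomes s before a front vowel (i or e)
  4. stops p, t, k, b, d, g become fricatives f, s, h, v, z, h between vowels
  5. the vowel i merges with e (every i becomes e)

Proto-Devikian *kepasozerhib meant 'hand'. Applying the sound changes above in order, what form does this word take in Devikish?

sefarozerhev

Devikish: *kepasozerhib > keparozerhib > keparozerhiv > separozerhiv > sefarozerhiv > sefarozerhev  (by rhotacism, unconditioned shift, palatalisation, intervocalic lenition, vowel merger)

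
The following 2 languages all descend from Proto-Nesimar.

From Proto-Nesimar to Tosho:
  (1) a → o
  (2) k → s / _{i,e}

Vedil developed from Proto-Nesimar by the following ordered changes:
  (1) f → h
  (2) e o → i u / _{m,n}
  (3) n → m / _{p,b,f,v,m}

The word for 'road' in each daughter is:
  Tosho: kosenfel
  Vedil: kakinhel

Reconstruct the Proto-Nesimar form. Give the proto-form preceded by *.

Position 2: Tosho has o, Vedil has a. Vedil preserves a here (none of its changes turn any other segment into a), so the proto-segment is *a.
Position 3: Tosho has s, Vedil has k. Vedil preserves k here (none of its changes turn any other segment into k), so the proto-segment is *k.
Position 6: Tosho has f, Vedil has h. Tosho preserves f here (none of its changes turn any other segment into f), so the proto-segment is *f.
This points to *kakenfel. Verify forward in each daughter:
Tosho: start from *kakenfel.
  rule 1 (vowel merger): kakenfel → kokenfel
  rule 2 (palatalisation): kokenfel → kosenfel
  ⇒ Tosho kosenfel
Vedil: start from *kakenfel.
  rule 1 (unconditioned shift): kakenfel → kakenhel
  rule 2 (pre-nasal raising): kakenhel → kakinhel
  rule 3: no change — kakinhel
  ⇒ Vedil kakinhel
Only *kakenfel yields all of Tosho kosenfel, Vedil kakinhel.

*kakenfel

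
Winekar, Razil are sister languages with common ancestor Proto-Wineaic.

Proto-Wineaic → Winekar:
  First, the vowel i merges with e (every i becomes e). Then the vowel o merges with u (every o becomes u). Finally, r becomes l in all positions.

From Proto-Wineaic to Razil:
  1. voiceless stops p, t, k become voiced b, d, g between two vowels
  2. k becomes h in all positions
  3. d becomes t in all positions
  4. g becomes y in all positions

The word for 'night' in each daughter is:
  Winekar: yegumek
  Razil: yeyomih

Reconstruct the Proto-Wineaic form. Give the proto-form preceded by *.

Position 3: Winekar has g, Razil has y. Winekar preserves g here (none of its changes turn any other segment into g), so the proto-segment is *g.
Position 4: Winekar has u, Razil has o. Razil preserves o here (none of its changes turn any other segment into o), so the proto-segment is *o.
Position 6: Winekar has e, Razil has i. Razil preserves i here (none of its changes turn any other segment into i), so the proto-segment is *i.
Verify the candidate proto-form against each daughter:
Winekar: *yegomik
  yegomik → yegomek   [vowel merger]
  yegomek → yegumek   [vowel merger]
  yegumek (rule 3 does not apply)
  giving Winekar yegumek.
Razil: start from *yegomik.
  rule 1: no change — yegomik
  rule 2 (unconditioned shift): yegomik → yegomih
  rule 3: no change — yegomih
  rule 4 (unconditioned shift): yegomih → yeyomih
  ⇒ Razil yeyomih
No other proto-form is consistent with every reflex, so the reconstruction is *yegomik.

*yegomik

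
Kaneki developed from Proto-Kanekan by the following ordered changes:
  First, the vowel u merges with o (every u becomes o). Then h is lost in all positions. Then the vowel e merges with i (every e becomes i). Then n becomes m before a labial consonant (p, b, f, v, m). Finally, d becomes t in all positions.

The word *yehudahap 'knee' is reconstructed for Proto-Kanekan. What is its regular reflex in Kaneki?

Kaneki: *yehudahap
  yehudahap → yehodahap   [vowel merger]
  yehodahap → yeodaap   [h-loss]
  yeodaap → yiodaap   [vowel merger]
  yiodaap (rule 4 does not apply)
  yiodaap → yiotaap   [unconditioned shift]
  giving Kaneki yiotaap.

yiotaap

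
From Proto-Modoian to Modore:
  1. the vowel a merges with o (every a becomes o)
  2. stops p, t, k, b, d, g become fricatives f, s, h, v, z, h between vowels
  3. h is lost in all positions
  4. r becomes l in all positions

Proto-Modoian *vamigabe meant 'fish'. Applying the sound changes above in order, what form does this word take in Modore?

Modore: *vamigabe > vomigobe > vomihove > vomiove  (by vowel merger, intervocalic lenition, h-loss)

vomiove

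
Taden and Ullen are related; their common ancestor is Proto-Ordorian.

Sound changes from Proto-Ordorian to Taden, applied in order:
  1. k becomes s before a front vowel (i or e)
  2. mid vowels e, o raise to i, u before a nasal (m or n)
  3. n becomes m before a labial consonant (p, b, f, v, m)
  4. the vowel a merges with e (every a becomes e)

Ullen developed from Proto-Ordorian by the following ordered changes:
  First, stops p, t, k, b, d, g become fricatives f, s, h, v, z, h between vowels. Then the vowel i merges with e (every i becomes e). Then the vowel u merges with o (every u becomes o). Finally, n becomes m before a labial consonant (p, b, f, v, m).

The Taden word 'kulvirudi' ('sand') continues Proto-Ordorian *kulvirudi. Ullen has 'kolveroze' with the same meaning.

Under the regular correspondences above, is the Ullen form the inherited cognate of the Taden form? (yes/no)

yes

Derive the expected Ullen reflex of *kulvirudi:
Ullen: start from *kulvirudi.
  rule 1 (intervocalic lenition): kulvirudi → kulviruzi
  rule 2 (vowel merger): kulviruzi → kulveruze
  rule 3 (vowel merger): kulveruze → kolveroze
  rule 4: no change — kolveroze
  ⇒ Ullen kolveroze
Ullen 'kolveroze' matches the regular reflex exactly, so the pair is cognate.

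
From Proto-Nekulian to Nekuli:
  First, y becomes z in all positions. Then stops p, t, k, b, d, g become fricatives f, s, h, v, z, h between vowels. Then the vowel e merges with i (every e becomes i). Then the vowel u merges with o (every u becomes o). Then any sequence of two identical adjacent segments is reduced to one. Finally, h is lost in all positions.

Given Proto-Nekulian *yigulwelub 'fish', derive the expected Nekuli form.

Nekuli: start from *yigulwelub.
  rule 1 (unconditioned shift): yigulwelub → zigulwelub
  rule 2 (intervocalic lenition): zigulwelub → zihulwelub
  rule 3 (vowel merger): zihulwelub → zihulwilub
  rule 4 (vowel merger): zihulwilub → ziholwilob
  rule 5: no change — ziholwilob
  rule 6 (h-loss): ziholwilob → ziolwilob
  ⇒ Nekuli ziolwilob

ziolwilob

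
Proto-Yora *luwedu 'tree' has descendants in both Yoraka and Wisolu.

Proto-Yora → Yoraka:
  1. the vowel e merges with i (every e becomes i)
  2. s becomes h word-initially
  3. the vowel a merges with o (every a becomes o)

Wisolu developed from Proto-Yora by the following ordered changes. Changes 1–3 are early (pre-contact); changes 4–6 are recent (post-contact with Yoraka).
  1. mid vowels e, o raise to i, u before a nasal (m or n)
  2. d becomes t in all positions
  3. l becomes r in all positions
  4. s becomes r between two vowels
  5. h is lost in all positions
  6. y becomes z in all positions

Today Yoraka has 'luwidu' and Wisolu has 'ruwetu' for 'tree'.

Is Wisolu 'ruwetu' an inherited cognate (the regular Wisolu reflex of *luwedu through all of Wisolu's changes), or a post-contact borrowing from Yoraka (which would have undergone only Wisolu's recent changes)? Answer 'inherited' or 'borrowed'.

inherited

If inherited, *luwedu would pass through all of Wisolu's changes:
Wisolu: start from *luwedu.
  rule 1: no change — luwedu
  rule 2 (unconditioned shift): luwedu → luwetu
  rule 3 (unconditioned shift): luwetu → ruwetu
  rule 4: no change — ruwetu
  rule 5: no change — ruwetu
  rule 6: no change — ruwetu
  ⇒ Wisolu ruwetu
If borrowed from Yoraka 'luwidu' after the early changes, it would undergo only the recent ones:
  rule 4 (rhotacism): no change (luwidu)
  rule 5 (h-loss): no change (luwidu)
  rule 6 (unconditioned shift): no change (luwidu)
  ⇒ as a loan: luwidu
Wisolu 'ruwetu' matches the inherited outcome exactly, so it is an inherited cognate, not a loan.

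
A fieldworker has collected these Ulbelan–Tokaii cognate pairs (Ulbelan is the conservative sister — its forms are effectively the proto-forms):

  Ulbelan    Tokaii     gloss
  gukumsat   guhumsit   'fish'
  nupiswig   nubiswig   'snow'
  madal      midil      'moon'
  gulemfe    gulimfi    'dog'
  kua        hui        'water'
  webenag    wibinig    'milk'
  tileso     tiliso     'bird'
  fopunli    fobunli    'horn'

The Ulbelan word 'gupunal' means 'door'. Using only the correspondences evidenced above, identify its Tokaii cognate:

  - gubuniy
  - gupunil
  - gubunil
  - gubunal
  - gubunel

fopunli ~ fobunli — Ulbelan p corresponds to Tokaii b between vowels (before a back vowel).
gukumsat ~ guhumsit, madal ~ midil — Ulbelan a corresponds to Tokaii i after a consonant, before a consonant other than r, m, n, p, b, f, v.
Applying these to Ulbelan 'gupunal':
  gupunal → gubunal   (p→b between vowels (before a back vowel))
  gubunal → gubunil   (a→i after a consonant, before a consonant other than r, m, n, p, b, f, v)
So the Tokaii cognate is 'gubunil'.

gubunil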